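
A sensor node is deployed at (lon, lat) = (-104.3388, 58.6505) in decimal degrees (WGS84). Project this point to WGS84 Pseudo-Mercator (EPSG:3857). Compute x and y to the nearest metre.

Web Mercator is spherical with R = a = 6378137 m.
x = R·λ = 6378137 × -1.821055598 = -11614942.086 m.
y = R·ln tan(π/4 + φ/2) = 6378137 × 1.270782821 = 8105226.929 m.

x -11614942 m, y 8105227 m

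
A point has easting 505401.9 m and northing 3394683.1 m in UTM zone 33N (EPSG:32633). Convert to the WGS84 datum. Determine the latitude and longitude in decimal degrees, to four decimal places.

lat 30.6849°, lon 15.0564°

Zone 33N: λ₀ = 15°, k₀ = 0.9996, false easting 500000 m.
Meridian distance M = (N − FN)/k₀ = 3396041.5 m.
Inverse transverse Mercator on WGS84 gives φ = 30.68489957°, λ = 15.05639990°.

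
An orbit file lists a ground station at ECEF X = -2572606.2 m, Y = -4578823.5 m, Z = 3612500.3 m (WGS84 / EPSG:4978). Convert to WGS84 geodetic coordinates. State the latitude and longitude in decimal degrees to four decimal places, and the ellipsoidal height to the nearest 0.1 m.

λ = atan2(Y, X) = -119.32939983°; p = √(X²+Y²) = 5252040.3 m.
Bowring's method on WGS84 (a = 6378137 m, b = 6356752.314 m) gives φ = 34.70110000°, h = 3241.556 m.

lat 34.7011°, lon -119.3294°, h 3241.6 m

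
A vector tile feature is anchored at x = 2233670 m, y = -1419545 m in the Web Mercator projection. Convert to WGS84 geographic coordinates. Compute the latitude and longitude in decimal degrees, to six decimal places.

lat -12.647997°, lon 20.065399°

R = 6378137 m. λ = x/R = 20.06539901°.
φ = 2·arctan(exp(y/R)) − 90° = 2·arctan(0.80046) − 90° = -12.64799703°.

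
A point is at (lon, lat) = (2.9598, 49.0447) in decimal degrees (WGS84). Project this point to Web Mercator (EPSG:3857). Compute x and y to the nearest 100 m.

x 329500 m, y 6282400 m

Web Mercator is spherical with R = a = 6378137 m.
x = R·λ = 6378137 × 0.051658255 = 329483.429 m.
y = R·ln tan(π/4 + φ/2) = 6378137 × 0.984997571 = 6282449.455 m.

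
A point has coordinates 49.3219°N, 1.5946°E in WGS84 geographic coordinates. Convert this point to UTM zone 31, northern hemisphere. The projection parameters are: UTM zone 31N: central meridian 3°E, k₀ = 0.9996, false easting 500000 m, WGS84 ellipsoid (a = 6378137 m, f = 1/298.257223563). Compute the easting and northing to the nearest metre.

E 397871 m, N 5464191 m

Zone 31 central meridian λ₀ = 6×31 − 183 = 3°; Δλ = -1.4054°.
Transverse Mercator on WGS84 with k₀ = 0.9996 gives E = 397871.097 m, N = 5464190.883 m.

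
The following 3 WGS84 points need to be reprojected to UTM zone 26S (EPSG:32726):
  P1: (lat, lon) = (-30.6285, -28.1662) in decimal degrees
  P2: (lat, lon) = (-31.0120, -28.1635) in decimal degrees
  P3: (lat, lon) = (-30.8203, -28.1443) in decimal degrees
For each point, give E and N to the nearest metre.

UTM zone 26S: λ₀ = -27°, k₀ = 0.9996.
P1 (-30.6285°, -28.1662°) → (388234.479, 6610988.873) m.
P2 (-31.0120°, -28.1635°) → (388935.542, 6568487.109) m.
P3 (-30.8203°, -28.1443°) → (390550.389, 6589753.045) m.

P1: E 388234 m, N 6610989 m; P2: E 388936 m, N 6568487 m; P3: E 390550 m, N 6589753 m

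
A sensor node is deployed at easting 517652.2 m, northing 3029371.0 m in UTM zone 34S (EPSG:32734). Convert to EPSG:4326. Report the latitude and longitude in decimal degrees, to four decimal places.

Zone 34S: λ₀ = 21°, k₀ = 0.9996, false easting 500000 m, false northing 10000000 m.
Meridian distance M = (N − FN)/k₀ = -6973418.4 m.
Inverse transverse Mercator on WGS84 gives φ = -62.86529968°, λ = 21.34689958°.

lat -62.8653°, lon 21.3469°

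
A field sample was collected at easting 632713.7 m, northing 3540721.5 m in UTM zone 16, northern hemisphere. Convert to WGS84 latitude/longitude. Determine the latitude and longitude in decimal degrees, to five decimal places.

Zone 16N: λ₀ = -87°, k₀ = 0.9996, false easting 500000 m.
Meridian distance M = (N − FN)/k₀ = 3542138.4 m.
Inverse transverse Mercator on WGS84 gives φ = 31.99479987°, λ = -85.59509979°.

lat 31.99480°, lon -85.59510°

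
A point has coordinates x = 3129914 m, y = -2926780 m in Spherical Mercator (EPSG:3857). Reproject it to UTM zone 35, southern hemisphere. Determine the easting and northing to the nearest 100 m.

Web Mercator inverse (R = 6378137 m) → φ = -25.41479920°, λ = 28.11649584°.
UTM 35S forward: E = 612288.597 m, N = 7188651.267 m.

E 612300 m, N 7188700 m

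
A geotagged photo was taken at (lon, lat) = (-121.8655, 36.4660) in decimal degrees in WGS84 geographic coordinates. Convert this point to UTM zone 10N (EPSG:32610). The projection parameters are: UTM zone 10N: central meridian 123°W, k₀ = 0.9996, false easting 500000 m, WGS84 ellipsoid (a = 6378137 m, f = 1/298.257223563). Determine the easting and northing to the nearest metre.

Zone 10 central meridian λ₀ = 6×10 − 183 = -123°; Δλ = +1.1345°.
Transverse Mercator on WGS84 with k₀ = 0.9996 gives E = 601646.817 m, N = 4036234.841 m.

E 601647 m, N 4036235 m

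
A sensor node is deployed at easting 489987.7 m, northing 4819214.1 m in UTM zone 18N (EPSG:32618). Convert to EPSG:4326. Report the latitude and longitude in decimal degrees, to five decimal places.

Zone 18N: λ₀ = -75°, k₀ = 0.9996, false easting 500000 m.
Meridian distance M = (N − FN)/k₀ = 4821142.6 m.
Inverse transverse Mercator on WGS84 gives φ = 43.52579964°, λ = -75.12389942°.

lat 43.52580°, lon -75.12390°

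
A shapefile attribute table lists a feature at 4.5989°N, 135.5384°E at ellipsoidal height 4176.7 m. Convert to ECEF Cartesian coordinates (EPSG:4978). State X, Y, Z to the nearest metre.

X -4540617 m, Y 4456074 m, Z 508320 m

WGS84: a = 6378137 m, e² = 0.006694380; N(φ) = a/√(1−e²sin²φ) = 6378274.252 m.
X = (N+h)·cosφ·cosλ = -4540617.059 m; Y = (N+h)·cosφ·sinλ = 4456073.990 m; Z = (N(1−e²)+h)·sinφ = 508319.997 m.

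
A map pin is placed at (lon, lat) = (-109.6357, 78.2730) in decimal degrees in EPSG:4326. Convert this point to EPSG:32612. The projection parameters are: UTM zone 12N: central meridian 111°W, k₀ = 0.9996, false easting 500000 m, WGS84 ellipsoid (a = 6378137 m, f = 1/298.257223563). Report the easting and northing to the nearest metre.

E 530952 m, N 8689198 m

Zone 12 central meridian λ₀ = 6×12 − 183 = -111°; Δλ = +1.3643°.
Transverse Mercator on WGS84 with k₀ = 0.9996 gives E = 530952.492 m, N = 8689197.666 m.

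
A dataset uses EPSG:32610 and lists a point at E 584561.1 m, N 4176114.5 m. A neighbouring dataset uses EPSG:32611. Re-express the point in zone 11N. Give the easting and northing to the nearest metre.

UTM 10N → geographic: φ = 37.72840028°, λ = -122.04039991°.
UTM 11N (λ₀ = -117°) forward: E = 55694.351 m, N = 4187657.514 m.

E 55694 m, N 4187658 m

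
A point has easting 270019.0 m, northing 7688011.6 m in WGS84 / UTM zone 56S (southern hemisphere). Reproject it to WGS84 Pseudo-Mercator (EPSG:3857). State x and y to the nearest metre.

x 16785766 m, y -2379232 m

Unproject from UTM 56S (λ₀ = 153°) → φ = -20.89390041°, λ = 150.78910045°.
Web Mercator (R = 6378137 m): x = 16785765.879 m, y = -2379231.833 m.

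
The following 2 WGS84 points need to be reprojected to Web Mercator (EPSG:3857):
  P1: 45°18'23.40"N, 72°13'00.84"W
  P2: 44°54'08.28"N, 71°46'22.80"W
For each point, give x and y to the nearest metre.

Web Mercator: x = R·λ, y = R·ln tan(π/4+φ/2), R = 6378137 m.
P1 (45.3065°, -72.2169°) → (-8039148.535, 5669903.393) m.
P2 (44.9023°, -71.7730°) → (-7989733.813, 5606153.712) m.

P1: x -8039149 m, y 5669903 m; P2: x -7989734 m, y 5606154 m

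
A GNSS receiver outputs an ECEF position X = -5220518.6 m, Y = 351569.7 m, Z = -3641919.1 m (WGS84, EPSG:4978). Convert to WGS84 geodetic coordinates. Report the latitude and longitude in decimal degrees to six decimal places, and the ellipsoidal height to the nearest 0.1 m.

λ = atan2(Y, X) = 176.14730017°; p = √(X²+Y²) = 5232343.2 m.
Bowring's method on WGS84 (a = 6378137 m, b = 6356752.314 m) gives φ = -35.01999989°, h = 3894.446 m.

lat -35.020000°, lon 176.147300°, h 3894.4 m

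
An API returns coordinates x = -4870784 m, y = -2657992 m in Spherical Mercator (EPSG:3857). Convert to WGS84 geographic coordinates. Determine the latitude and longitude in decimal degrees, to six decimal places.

lat -23.214603°, lon -43.754997°

R = 6378137 m. λ = x/R = -43.75499713°.
φ = 2·arctan(exp(y/R)) − 90° = 2·arctan(0.65920) − 90° = -23.21460338°.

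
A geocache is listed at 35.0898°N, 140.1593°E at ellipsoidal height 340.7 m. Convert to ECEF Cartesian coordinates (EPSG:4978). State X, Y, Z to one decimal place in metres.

X -4011893.0 m, Y 3347414.2 m, Z 3646219.1 m

WGS84: a = 6378137 m, e² = 0.006694380; N(φ) = a/√(1−e²sin²φ) = 6385203.739 m.
X = (N+h)·cosφ·cosλ = -4011893.027 m; Y = (N+h)·cosφ·sinλ = 3347414.234 m; Z = (N(1−e²)+h)·sinφ = 3646219.116 m.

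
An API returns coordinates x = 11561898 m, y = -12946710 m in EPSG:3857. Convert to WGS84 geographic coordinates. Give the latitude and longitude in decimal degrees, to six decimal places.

lat -75.033599°, lon 103.862297°

R = 6378137 m. λ = x/R = 103.86229687°.
φ = 2·arctan(exp(y/R)) − 90° = 2·arctan(0.13135) − 90° = -75.03359885°.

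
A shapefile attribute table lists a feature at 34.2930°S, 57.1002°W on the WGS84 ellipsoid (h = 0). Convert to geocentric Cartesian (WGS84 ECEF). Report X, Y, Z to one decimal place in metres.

WGS84: a = 6378137 m, e² = 0.006694380; N(φ) = a/√(1−e²sin²φ) = 6384924.963 m.
X = (N+h)·cosφ·cosλ = 2865238.004 m; Y = (N+h)·cosφ·sinλ = -4429017.525 m; Z = (N(1−e²)+h)·sinφ = -3573344.556 m.

X 2865238.0 m, Y -4429017.5 m, Z -3573344.6 m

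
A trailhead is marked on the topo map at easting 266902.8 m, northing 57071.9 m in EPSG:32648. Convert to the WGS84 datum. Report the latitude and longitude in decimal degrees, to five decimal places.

lat 0.51600°, lon 102.90560°

Zone 48N: λ₀ = 105°, k₀ = 0.9996, false easting 500000 m.
Meridian distance M = (N − FN)/k₀ = 57094.7 m.
Inverse transverse Mercator on WGS84 gives φ = 0.51600000°, λ = 102.90559958°.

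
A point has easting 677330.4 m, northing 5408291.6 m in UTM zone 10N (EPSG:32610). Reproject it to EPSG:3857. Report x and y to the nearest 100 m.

x -13423500 m, y 6241400 m

Unproject from UTM 10N (λ₀ = -123°) → φ = 48.80229997°, λ = -120.58499939°.
Web Mercator (R = 6378137 m): x = -13423460.730 m, y = 6241382.170 m.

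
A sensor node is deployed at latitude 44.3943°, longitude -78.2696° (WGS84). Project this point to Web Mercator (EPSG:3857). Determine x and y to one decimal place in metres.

Web Mercator is spherical with R = a = 6378137 m.
x = R·λ = 6378137 × -1.366062224 = -8712932.017 m.
y = R·ln tan(π/4 + φ/2) = 6378137 × 0.866501482 = 5526665.162 m.

x -8712932.0 m, y 5526665.2 m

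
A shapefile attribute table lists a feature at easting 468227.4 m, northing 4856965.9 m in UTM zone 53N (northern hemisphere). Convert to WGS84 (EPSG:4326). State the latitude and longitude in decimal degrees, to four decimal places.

Zone 53N: λ₀ = 135°, k₀ = 0.9996, false easting 500000 m.
Meridian distance M = (N − FN)/k₀ = 4858909.5 m.
Inverse transverse Mercator on WGS84 gives φ = 43.86509960°, λ = 134.60459990°.

lat 43.8651°, lon 134.6046°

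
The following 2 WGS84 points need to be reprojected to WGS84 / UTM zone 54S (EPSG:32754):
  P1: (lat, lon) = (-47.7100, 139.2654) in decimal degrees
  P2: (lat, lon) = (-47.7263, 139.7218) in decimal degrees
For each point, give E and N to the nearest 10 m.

UTM zone 54S: λ₀ = 141°, k₀ = 0.9996.
P1 (-47.7100°, 139.2654°) → (369884.994, 4714474.044) m.
P2 (-47.7263°, 139.7218°) → (404149.538, 4713328.492) m.

P1: E 369880 m, N 4714470 m; P2: E 404150 m, N 4713330 m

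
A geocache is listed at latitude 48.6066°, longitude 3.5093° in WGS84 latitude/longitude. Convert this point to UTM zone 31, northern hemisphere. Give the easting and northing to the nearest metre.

E 537544 m, N 5383850 m

Zone 31 central meridian λ₀ = 6×31 − 183 = 3°; Δλ = +0.5093°.
Transverse Mercator on WGS84 with k₀ = 0.9996 gives E = 537543.921 m, N = 5383850.050 m.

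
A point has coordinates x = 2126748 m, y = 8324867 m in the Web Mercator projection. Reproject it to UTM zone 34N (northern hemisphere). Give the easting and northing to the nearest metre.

Web Mercator inverse (R = 6378137 m) → φ = 59.66199847°, λ = 19.10490234°.
UTM 34N forward: E = 393229.000 m, N = 6615293.873 m.

E 393229 m, N 6615294 m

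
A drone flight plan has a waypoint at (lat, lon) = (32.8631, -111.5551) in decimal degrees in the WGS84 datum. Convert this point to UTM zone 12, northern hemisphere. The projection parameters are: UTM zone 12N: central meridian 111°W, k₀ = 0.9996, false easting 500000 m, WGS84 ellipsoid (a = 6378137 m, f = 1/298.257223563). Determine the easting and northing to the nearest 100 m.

E 448100 m, N 3636200 m

Zone 12 central meridian λ₀ = 6×12 − 183 = -111°; Δλ = -0.5551°.
Transverse Mercator on WGS84 with k₀ = 0.9996 gives E = 448064.600 m, N = 3636246.884 m.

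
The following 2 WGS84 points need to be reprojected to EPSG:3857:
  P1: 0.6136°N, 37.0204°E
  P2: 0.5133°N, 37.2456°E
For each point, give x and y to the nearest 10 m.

P1: x 4121090 m, y 68310 m; P2: x 4146160 m, y 57140 m

Web Mercator: x = R·λ, y = R·ln tan(π/4+φ/2), R = 6378137 m.
P1 (0.6136°, 37.0204°) → (4121092.077, 68306.945) m.
P2 (0.5133°, 37.2456°) → (4146161.226, 57141.059) m.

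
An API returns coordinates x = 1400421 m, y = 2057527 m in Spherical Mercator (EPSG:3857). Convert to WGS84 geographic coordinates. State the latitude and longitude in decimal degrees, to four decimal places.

lat 18.1706°, lon 12.5802°

R = 6378137 m. λ = x/R = 12.58019589°.
φ = 2·arctan(exp(y/R)) − 90° = 2·arctan(1.38070) − 90° = 18.17060282°.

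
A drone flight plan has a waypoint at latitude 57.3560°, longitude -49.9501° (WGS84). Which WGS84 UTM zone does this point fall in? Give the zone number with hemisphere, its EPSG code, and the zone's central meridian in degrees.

Zone 22N (EPSG:32622), central meridian -51°

UTM zone = ⌊(λ + 180)/6⌋ + 1; -49.9501° ∈ [-54°, -48°) → zone 22.
Hemisphere: N (φ ≥ 0).
Central meridian λ₀ = 6×22 − 183 = -51°.
EPSG code: 32622.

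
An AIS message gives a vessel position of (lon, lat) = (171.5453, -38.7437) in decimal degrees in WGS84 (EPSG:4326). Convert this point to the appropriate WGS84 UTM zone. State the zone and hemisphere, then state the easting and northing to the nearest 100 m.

Zone 59S: E 547400 m, N 5711500 m

Longitude 171.5453° lies in the 6° band [168°, 174°), giving zone 59; latitude is south of the equator, so 59S.
Zone 59 central meridian λ₀ = 6×59 − 183 = 171°; Δλ = +0.5453°.
Transverse Mercator on WGS84 with k₀ = 0.9996 gives E = 547388.515 m, N = 5711523.545 m.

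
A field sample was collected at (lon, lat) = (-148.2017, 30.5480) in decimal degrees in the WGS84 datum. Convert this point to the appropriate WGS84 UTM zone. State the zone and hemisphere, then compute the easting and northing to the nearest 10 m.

Zone 6N: E 384740 m, N 3380130 m

Longitude -148.2017° lies in the 6° band [-150°, -144°), giving zone 6; latitude is north of the equator, so 6N.
Zone 6 central meridian λ₀ = 6×6 − 183 = -147°; Δλ = -1.2017°.
Transverse Mercator on WGS84 with k₀ = 0.9996 gives E = 384736.781 m, N = 3380125.144 m.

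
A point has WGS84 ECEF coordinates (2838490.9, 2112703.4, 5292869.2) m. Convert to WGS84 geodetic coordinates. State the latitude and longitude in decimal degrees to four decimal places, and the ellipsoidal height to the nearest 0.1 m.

lat 56.4136°, lon 36.6605°, h 3376.4 m

λ = atan2(Y, X) = 36.66050009°; p = √(X²+Y²) = 3538438.4 m.
Bowring's method on WGS84 (a = 6378137 m, b = 6356752.314 m) gives φ = 56.41360007°, h = 3376.422 m.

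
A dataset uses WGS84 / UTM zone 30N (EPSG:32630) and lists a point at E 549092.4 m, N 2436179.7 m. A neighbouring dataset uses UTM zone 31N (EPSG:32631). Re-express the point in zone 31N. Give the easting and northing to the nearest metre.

E -70744 m, N 2446446 m

UTM 30N → geographic: φ = 22.02959990°, λ = -2.52429968°.
UTM 31N (λ₀ = 3°) forward: E = -70744.266 m, N = 2446445.732 m.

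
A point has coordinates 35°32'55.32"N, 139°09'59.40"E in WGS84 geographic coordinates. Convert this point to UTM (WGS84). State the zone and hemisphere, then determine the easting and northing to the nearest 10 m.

Longitude 139.1665° lies in the 6° band [138°, 144°), giving zone 54; latitude is north of the equator, so 54N.
Zone 54 central meridian λ₀ = 6×54 − 183 = 141°; Δλ = -1.8335°.
Transverse Mercator on WGS84 with k₀ = 0.9996 gives E = 333805.360 m, N = 3935440.904 m.

Zone 54N: E 333810 m, N 3935440 m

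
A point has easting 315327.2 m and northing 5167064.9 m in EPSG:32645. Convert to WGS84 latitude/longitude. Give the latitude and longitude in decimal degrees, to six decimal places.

lat 46.631700°, lon 84.587401°

Zone 45N: λ₀ = 87°, k₀ = 0.9996, false easting 500000 m.
Meridian distance M = (N − FN)/k₀ = 5169132.6 m.
Inverse transverse Mercator on WGS84 gives φ = 46.63170031°, λ = 84.5874005004°.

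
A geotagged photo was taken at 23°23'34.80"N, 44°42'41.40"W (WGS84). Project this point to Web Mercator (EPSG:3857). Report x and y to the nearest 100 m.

x -4977300 m, y 2679600 m

Web Mercator is spherical with R = a = 6378137 m.
x = R·λ = 6378137 × -0.780362889 = -4977261.413 m.
y = R·ln tan(π/4 + φ/2) = 6378137 × 0.420125036 = 2679615.036 m.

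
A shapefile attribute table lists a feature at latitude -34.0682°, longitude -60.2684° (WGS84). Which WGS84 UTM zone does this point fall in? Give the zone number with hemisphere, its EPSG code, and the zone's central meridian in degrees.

UTM zone = ⌊(λ + 180)/6⌋ + 1; -60.2684° ∈ [-66°, -60°) → zone 20.
Hemisphere: S (φ < 0).
Central meridian λ₀ = 6×20 − 183 = -63°.
EPSG code: 32720.

Zone 20S (EPSG:32720), central meridian -63°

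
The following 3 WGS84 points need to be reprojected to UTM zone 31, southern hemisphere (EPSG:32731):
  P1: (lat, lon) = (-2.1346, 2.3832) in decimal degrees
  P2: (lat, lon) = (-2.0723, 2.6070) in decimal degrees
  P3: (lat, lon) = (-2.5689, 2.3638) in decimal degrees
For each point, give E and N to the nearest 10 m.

P1: E 431410 m, N 9764050 m; P2: E 456300 m, N 9770940 m; P3: E 429280 m, N 9716040 m

UTM zone 31S: λ₀ = 3°, k₀ = 0.9996.
P1 (-2.1346°, 2.3832°) → (431411.581, 9764047.716) m.
P2 (-2.0723°, 2.6070°) → (456297.005, 9770942.163) m.
P3 (-2.5689°, 2.3638°) → (429276.080, 9716039.855) m.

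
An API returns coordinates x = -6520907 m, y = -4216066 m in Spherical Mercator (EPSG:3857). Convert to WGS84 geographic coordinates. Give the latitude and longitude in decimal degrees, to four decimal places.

lat -35.3831°, lon -58.5783°

R = 6378137 m. λ = x/R = -58.57830424°.
φ = 2·arctan(exp(y/R)) − 90° = 2·arctan(0.51633) − 90° = -35.38310331°.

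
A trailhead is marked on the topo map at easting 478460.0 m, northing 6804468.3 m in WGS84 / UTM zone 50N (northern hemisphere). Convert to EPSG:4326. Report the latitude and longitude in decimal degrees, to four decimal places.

Zone 50N: λ₀ = 117°, k₀ = 0.9996, false easting 500000 m.
Meridian distance M = (N − FN)/k₀ = 6807191.2 m.
Inverse transverse Mercator on WGS84 gives φ = 61.37360032°, λ = 116.59700058°.

lat 61.3736°, lon 116.5970°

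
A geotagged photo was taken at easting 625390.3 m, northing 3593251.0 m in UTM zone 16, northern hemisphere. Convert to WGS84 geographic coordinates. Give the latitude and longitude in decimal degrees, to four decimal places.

Zone 16N: λ₀ = -87°, k₀ = 0.9996, false easting 500000 m.
Meridian distance M = (N − FN)/k₀ = 3594688.9 m.
Inverse transverse Mercator on WGS84 gives φ = 32.46940016°, λ = -85.66569998°.

lat 32.4694°, lon -85.6657°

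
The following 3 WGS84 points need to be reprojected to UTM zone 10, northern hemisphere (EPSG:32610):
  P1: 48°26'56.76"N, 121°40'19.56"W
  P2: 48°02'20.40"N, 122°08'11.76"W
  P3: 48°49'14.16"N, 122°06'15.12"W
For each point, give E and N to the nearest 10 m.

UTM zone 10N: λ₀ = -123°, k₀ = 0.9996.
P1 (48.4491°, -121.6721°) → (598191.554, 5367069.389) m.
P2 (48.0390°, -122.1366°) → (564356.946, 5320995.514) m.
P3 (48.8206°, -122.1042°) → (565755.717, 5407899.950) m.

P1: E 598190 m, N 5367070 m; P2: E 564360 m, N 5321000 m; P3: E 565760 m, N 5407900 m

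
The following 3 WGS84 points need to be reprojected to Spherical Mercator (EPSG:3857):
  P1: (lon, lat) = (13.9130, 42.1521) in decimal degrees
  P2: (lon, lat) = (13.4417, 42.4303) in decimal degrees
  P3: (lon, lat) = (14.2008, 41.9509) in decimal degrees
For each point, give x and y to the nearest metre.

P1: x 1548788 m, y 5183791 m; P2: x 1496323 m, y 5225656 m; P3: x 1580826 m, y 5153627 m

Web Mercator: x = R·λ, y = R·ln tan(π/4+φ/2), R = 6378137 m.
P1 (42.1521°, 13.9130°) → (1548788.075, 5183790.586) m.
P2 (42.4303°, 13.4417°) → (1496323.199, 5225655.830) m.
P3 (41.9509°, 14.2008°) → (1580825.825, 5153627.337) m.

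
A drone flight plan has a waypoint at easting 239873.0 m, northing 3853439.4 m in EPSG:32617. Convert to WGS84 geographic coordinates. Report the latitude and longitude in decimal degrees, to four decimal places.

Zone 17N: λ₀ = -81°, k₀ = 0.9996, false easting 500000 m.
Meridian distance M = (N − FN)/k₀ = 3854981.4 m.
Inverse transverse Mercator on WGS84 gives φ = 34.79000041°, λ = -83.84299949°.

lat 34.7900°, lon -83.8430°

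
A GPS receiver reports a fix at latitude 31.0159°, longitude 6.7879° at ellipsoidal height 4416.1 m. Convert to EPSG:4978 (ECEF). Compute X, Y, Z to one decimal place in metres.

X 5436491.6 m, Y 647098.0 m, Z 3269679.9 m

WGS84: a = 6378137 m, e² = 0.006694380; N(φ) = a/√(1−e²sin²φ) = 6383812.882 m.
X = (N+h)·cosφ·cosλ = 5436491.598 m; Y = (N+h)·cosφ·sinλ = 647097.975 m; Z = (N(1−e²)+h)·sinφ = 3269679.938 m.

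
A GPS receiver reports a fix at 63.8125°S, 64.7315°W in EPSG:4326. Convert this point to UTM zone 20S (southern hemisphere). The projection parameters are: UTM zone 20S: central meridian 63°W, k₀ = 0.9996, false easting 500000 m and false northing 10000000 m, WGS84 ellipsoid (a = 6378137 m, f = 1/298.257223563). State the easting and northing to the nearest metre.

E 414749 m, N 2922723 m

Zone 20 central meridian λ₀ = 6×20 − 183 = -63°; Δλ = -1.7315°.
Transverse Mercator on WGS84 with k₀ = 0.9996 gives E = 414749.450 m, N = 2922723.155 m.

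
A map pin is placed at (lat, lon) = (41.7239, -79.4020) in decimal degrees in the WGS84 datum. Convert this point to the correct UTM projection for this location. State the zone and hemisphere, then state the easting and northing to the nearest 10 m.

Zone 17N: E 632920 m, N 4620360 m

Longitude -79.4020° lies in the 6° band [-84°, -78°), giving zone 17; latitude is north of the equator, so 17N.
Zone 17 central meridian λ₀ = 6×17 − 183 = -81°; Δλ = +1.5980°.
Transverse Mercator on WGS84 with k₀ = 0.9996 gives E = 632915.106 m, N = 4620355.666 m.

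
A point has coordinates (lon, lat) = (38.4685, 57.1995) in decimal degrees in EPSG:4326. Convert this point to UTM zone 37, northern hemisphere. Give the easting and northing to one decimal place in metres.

E 467885.7 m, N 6339718.9 m

Zone 37 central meridian λ₀ = 6×37 − 183 = 39°; Δλ = -0.5315°.
Transverse Mercator on WGS84 with k₀ = 0.9996 gives E = 467885.662 m, N = 6339718.891 m.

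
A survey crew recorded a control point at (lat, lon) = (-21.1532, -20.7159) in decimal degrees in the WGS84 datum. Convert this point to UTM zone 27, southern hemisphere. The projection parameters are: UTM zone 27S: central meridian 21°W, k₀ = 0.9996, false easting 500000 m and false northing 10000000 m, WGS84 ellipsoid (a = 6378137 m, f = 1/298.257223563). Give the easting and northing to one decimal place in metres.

Zone 27 central meridian λ₀ = 6×27 − 183 = -21°; Δλ = +0.2841°.
Transverse Mercator on WGS84 with k₀ = 0.9996 gives E = 529496.032 m, N = 7660870.756 m.

E 529496.0 m, N 7660870.8 m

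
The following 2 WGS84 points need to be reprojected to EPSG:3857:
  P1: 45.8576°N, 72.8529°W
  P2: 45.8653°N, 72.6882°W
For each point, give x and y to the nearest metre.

Web Mercator: x = R·λ, y = R·ln tan(π/4+φ/2), R = 6378137 m.
P1 (45.8576°, -72.8529°) → (-8109947.731, 5757558.812) m.
P2 (45.8653°, -72.6882°) → (-8091613.411, 5758789.664) m.

P1: x -8109948 m, y 5757559 m; P2: x -8091613 m, y 5758790 m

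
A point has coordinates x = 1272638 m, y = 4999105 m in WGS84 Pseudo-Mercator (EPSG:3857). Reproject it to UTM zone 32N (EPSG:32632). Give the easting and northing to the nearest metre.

Web Mercator inverse (R = 6378137 m) → φ = 40.91019868°, λ = 11.43230167°.
UTM 32N forward: E = 704846.555 m, N = 4531636.689 m.

E 704847 m, N 4531637 m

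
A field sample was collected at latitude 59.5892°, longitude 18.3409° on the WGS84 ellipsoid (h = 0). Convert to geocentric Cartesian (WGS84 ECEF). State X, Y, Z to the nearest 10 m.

WGS84: a = 6378137 m, e² = 0.006694380; N(φ) = a/√(1−e²sin²φ) = 6394075.065 m.
X = (N+h)·cosφ·cosλ = 3072238.716 m; Y = (N+h)·cosφ·sinλ = 1018479.340 m; Z = (N(1−e²)+h)·sinφ = 5477451.879 m.

X 3072240 m, Y 1018480 m, Z 5477450 m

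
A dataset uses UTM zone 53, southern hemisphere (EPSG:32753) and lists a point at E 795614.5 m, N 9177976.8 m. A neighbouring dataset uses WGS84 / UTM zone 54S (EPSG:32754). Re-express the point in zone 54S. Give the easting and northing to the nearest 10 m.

UTM 53S → geographic: φ = -7.42859961°, λ = 137.67800001°.
UTM 54S (λ₀ = 141°) forward: E = 133226.659 m, N = 9177494.621 m.

E 133230 m, N 9177490 m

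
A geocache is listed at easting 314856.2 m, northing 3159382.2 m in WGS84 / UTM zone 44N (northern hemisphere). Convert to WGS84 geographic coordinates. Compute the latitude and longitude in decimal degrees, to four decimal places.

Zone 44N: λ₀ = 81°, k₀ = 0.9996, false easting 500000 m.
Meridian distance M = (N − FN)/k₀ = 3160646.5 m.
Inverse transverse Mercator on WGS84 gives φ = 28.54809960°, λ = 79.10749994°.

lat 28.5481°, lon 79.1075°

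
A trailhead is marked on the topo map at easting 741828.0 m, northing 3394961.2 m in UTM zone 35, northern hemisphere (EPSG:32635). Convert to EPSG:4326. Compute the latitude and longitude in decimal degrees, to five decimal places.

lat 30.66290°, lon 29.52390°

Zone 35N: λ₀ = 27°, k₀ = 0.9996, false easting 500000 m.
Meridian distance M = (N − FN)/k₀ = 3396319.7 m.
Inverse transverse Mercator on WGS84 gives φ = 30.66289997°, λ = 29.52389991°.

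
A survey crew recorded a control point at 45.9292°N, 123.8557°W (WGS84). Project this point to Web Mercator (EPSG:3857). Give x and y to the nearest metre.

Web Mercator is spherical with R = a = 6378137 m.
x = R·λ = 6378137 × -2.161689762 = -13787553.456 m.
y = R·ln tan(π/4 + φ/2) = 6378137 × 0.904497774 = 5769010.721 m.

x -13787553 m, y 5769011 m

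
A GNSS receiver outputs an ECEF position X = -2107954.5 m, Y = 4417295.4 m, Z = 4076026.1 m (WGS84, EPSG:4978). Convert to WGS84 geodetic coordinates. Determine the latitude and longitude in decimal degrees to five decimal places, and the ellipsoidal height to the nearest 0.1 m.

lat 39.97620°, lon 115.51070°, h 101.6 m

λ = atan2(Y, X) = 115.51069975°; p = √(X²+Y²) = 4894483.7 m.
Bowring's method on WGS84 (a = 6378137 m, b = 6356752.314 m) gives φ = 39.97619959°, h = 101.607 m.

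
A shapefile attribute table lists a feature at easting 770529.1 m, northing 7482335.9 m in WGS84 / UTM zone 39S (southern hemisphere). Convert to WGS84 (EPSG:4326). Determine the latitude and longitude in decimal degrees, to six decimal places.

Zone 39S: λ₀ = 51°, k₀ = 0.9996, false easting 500000 m, false northing 10000000 m.
Meridian distance M = (N − FN)/k₀ = -2518671.6 m.
Inverse transverse Mercator on WGS84 gives φ = -22.74469994°, λ = 53.63419970°.

lat -22.744700°, lon 53.634200°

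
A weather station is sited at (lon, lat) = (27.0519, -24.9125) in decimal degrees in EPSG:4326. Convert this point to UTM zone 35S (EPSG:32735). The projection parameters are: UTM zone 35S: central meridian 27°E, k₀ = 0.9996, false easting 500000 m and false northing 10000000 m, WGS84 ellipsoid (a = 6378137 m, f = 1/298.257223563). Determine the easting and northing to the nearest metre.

Zone 35 central meridian λ₀ = 6×35 − 183 = 27°; Δλ = +0.0519°.
Transverse Mercator on WGS84 with k₀ = 0.9996 gives E = 505240.917 m, N = 7244739.946 m.

E 505241 m, N 7244740 m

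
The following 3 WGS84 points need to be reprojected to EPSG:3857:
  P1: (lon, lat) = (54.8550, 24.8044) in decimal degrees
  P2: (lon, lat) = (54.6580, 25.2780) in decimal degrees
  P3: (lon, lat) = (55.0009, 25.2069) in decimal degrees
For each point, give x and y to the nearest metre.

P1: x 6106431 m, y 2851739 m; P2: x 6084501 m, y 2909929 m; P3: x 6122672 m, y 2901179 m

Web Mercator: x = R·λ, y = R·ln tan(π/4+φ/2), R = 6378137 m.
P1 (24.8044°, 54.8550°) → (6106430.667, 2851738.628) m.
P2 (25.2780°, 54.6580°) → (6084500.728, 2909929.481) m.
P3 (25.2069°, 55.0009°) → (6122672.181, 2901179.103) m.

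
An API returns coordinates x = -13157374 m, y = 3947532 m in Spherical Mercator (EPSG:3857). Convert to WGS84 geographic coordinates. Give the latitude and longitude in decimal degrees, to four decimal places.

lat 33.3926°, lon -118.1947°

R = 6378137 m. λ = x/R = -118.19470163°.
φ = 2·arctan(exp(y/R)) − 90° = 2·arctan(1.85691) − 90° = 33.39260191°.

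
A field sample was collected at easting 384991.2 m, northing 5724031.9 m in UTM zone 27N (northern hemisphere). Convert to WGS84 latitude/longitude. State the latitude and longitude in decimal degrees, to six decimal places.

Zone 27N: λ₀ = -21°, k₀ = 0.9996, false easting 500000 m.
Meridian distance M = (N − FN)/k₀ = 5726322.4 m.
Inverse transverse Mercator on WGS84 gives φ = 51.65549955°, λ = -22.66260058°.

lat 51.655500°, lon -22.662601°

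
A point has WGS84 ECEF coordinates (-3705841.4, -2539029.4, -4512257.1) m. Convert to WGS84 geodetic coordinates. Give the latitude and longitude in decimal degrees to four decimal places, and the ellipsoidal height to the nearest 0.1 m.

lat -45.3200°, lon -145.5833°, h -236.1 m

λ = atan2(Y, X) = -145.58330031°; p = √(X²+Y²) = 4492207.8 m.
Bowring's method on WGS84 (a = 6378137 m, b = 6356752.314 m) gives φ = -45.31999997°, h = -236.146 m.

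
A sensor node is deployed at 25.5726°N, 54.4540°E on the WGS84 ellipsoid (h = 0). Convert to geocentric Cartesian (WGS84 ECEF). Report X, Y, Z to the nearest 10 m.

WGS84: a = 6378137 m, e² = 0.006694380; N(φ) = a/√(1−e²sin²φ) = 6382118.559 m.
X = (N+h)·cosφ·cosλ = 3346822.299 m; Y = (N+h)·cosφ·sinλ = 4684112.578 m; Z = (N(1−e²)+h)·sinφ = 2736427.571 m.

X 3346820 m, Y 4684110 m, Z 2736430 m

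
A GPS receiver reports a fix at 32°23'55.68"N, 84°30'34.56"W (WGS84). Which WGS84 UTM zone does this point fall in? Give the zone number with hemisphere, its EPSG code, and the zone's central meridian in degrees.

Zone 16N (EPSG:32616), central meridian -87°

UTM zone = ⌊(λ + 180)/6⌋ + 1; -84.5096° ∈ [-90°, -84°) → zone 16.
Hemisphere: N (φ ≥ 0).
Central meridian λ₀ = 6×16 − 183 = -87°.
EPSG code: 32616.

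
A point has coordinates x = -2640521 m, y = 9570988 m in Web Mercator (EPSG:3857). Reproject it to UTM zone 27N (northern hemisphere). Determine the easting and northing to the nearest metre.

E 371073 m, N 7195367 m

Web Mercator inverse (R = 6378137 m) → φ = 64.85769810°, λ = -23.72020372°.
UTM 27N forward: E = 371073.235 m, N = 7195366.711 m.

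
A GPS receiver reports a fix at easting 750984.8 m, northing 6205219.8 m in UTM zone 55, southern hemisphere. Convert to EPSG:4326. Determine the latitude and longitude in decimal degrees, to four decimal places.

lat -34.2639°, lon 149.7259°

Zone 55S: λ₀ = 147°, k₀ = 0.9996, false easting 500000 m, false northing 10000000 m.
Meridian distance M = (N − FN)/k₀ = -3796298.7 m.
Inverse transverse Mercator on WGS84 gives φ = -34.26389992°, λ = 149.72590039°.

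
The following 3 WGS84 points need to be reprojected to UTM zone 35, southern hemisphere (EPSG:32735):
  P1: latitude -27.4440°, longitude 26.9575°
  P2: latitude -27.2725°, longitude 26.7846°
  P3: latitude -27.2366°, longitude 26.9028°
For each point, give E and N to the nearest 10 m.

P1: E 495800 m, N 6964390 m; P2: E 478680 m, N 6983360 m; P3: E 490380 m, N 6987350 m

UTM zone 35S: λ₀ = 27°, k₀ = 0.9996.
P1 (-27.4440°, 26.9575°) → (495800.041, 6964385.399) m.
P2 (-27.2725°, 26.7846°) → (478680.773, 6983363.928) m.
P3 (-27.2366°, 26.9028°) → (490376.546, 6987354.954) m.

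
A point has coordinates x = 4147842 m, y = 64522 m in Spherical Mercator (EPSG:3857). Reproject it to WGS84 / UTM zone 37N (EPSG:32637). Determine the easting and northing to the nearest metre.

E 306439 m, N 64093 m

Web Mercator inverse (R = 6378137 m) → φ = 0.57960110°, λ = 37.26069865°.
UTM 37N forward: E = 306439.218 m, N = 64093.085 m.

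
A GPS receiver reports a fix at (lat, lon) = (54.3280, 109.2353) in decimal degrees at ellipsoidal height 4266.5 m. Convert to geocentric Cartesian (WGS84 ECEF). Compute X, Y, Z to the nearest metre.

X -1228877 m, Y 3521867 m, Z 5161585 m

WGS84: a = 6378137 m, e² = 0.006694380; N(φ) = a/√(1−e²sin²φ) = 6392272.865 m.
X = (N+h)·cosφ·cosλ = -1228877.302 m; Y = (N+h)·cosφ·sinλ = 3521866.917 m; Z = (N(1−e²)+h)·sinφ = 5161584.618 m.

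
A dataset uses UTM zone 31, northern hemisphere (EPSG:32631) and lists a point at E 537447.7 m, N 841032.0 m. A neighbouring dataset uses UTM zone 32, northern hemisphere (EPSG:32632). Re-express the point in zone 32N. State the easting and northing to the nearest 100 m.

E -125400 m, N 845100 m

UTM 31N → geographic: φ = 7.60849988°, λ = 3.33950036°.
UTM 32N (λ₀ = 9°) forward: E = -125352.024 m, N = 845117.384 m.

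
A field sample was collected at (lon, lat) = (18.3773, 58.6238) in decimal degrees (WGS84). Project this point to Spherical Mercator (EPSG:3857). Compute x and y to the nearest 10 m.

x 2045750 m, y 8099520 m

Web Mercator is spherical with R = a = 6378137 m.
x = R·λ = 6378137 × 0.320744393 = 2045751.678 m.
y = R·ln tan(π/4 + φ/2) = 6378137 × 1.269887447 = 8099516.110 m.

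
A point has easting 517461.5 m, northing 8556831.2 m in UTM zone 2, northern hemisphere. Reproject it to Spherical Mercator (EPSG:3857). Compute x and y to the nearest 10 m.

x -18957700 m, y 13898380 m

Unproject from UTM 2N (λ₀ = -171°) → φ = 77.08919992°, λ = -170.29990119°.
Web Mercator (R = 6378137 m): x = -18957698.283 m, y = 13898381.689 m.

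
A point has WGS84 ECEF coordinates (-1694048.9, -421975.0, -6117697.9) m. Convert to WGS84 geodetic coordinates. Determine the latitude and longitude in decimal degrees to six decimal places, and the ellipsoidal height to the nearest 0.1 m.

lat -74.174000°, lon -166.012700°, h 3570.0 m

λ = atan2(Y, X) = -166.01270035°; p = √(X²+Y²) = 1745813.4 m.
Bowring's method on WGS84 (a = 6378137 m, b = 6356752.314 m) gives φ = -74.17399992°, h = 3570.003 m.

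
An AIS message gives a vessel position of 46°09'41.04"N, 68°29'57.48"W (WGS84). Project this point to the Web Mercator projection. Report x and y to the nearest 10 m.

x -7625310 m, y 5806250 m

Web Mercator is spherical with R = a = 6378137 m.
x = R·λ = 6378137 × -1.195538320 = -7625307.196 m.
y = R·ln tan(π/4 + φ/2) = 6378137 × 0.910336594 = 5806251.515 m.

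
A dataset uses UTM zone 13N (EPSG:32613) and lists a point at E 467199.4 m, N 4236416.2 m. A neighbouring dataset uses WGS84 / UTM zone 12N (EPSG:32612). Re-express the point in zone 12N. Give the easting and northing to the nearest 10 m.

UTM 13N → geographic: φ = 38.27519964°, λ = -105.37499959°.
UTM 12N (λ₀ = -111°) forward: E = 992193.742 m, N = 4251342.782 m.

E 992190 m, N 4251340 m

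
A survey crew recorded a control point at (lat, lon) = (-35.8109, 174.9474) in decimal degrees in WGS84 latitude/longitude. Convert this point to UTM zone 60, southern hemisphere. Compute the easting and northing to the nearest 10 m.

E 314550 m, N 6035080 m

Zone 60 central meridian λ₀ = 6×60 − 183 = 177°; Δλ = -2.0526°.
Transverse Mercator on WGS84 with k₀ = 0.9996 gives E = 314550.784 m, N = 6035081.045 m.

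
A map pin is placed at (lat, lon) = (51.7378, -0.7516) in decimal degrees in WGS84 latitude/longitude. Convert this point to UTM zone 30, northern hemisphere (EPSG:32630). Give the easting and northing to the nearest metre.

E 655245 m, N 5734268 m

Zone 30 central meridian λ₀ = 6×30 − 183 = -3°; Δλ = +2.2484°.
Transverse Mercator on WGS84 with k₀ = 0.9996 gives E = 655244.793 m, N = 5734268.499 m.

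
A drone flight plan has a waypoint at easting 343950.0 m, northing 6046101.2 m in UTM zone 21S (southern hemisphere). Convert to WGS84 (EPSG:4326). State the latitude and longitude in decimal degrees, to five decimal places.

lat -35.71670°, lon -58.72520°

Zone 21S: λ₀ = -57°, k₀ = 0.9996, false easting 500000 m, false northing 10000000 m.
Meridian distance M = (N − FN)/k₀ = -3955481.0 m.
Inverse transverse Mercator on WGS84 gives φ = -35.71669968°, λ = -58.72520039°.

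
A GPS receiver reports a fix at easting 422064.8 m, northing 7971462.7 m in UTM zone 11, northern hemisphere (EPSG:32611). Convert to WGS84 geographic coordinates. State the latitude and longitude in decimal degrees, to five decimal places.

Zone 11N: λ₀ = -117°, k₀ = 0.9996, false easting 500000 m.
Meridian distance M = (N − FN)/k₀ = 7974652.6 m.
Inverse transverse Mercator on WGS84 gives φ = 71.83039973°, λ = -119.23970043°.

lat 71.83040°, lon -119.23970°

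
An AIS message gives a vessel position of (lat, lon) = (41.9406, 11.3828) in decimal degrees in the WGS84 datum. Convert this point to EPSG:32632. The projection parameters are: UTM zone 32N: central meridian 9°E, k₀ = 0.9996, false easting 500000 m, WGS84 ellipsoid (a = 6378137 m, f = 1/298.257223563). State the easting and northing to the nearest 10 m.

Zone 32 central meridian λ₀ = 6×32 − 183 = 9°; Δλ = +2.3828°.
Transverse Mercator on WGS84 with k₀ = 0.9996 gives E = 697527.420 m, N = 4645927.176 m.

E 697530 m, N 4645930 m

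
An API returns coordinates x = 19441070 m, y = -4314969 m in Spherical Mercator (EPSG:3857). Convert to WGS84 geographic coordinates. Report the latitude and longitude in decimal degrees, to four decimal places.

R = 6378137 m. λ = x/R = 174.64210321°.
φ = 2·arctan(exp(y/R)) − 90° = 2·arctan(0.50838) − 90° = -36.10420276°.

lat -36.1042°, lon 174.6421°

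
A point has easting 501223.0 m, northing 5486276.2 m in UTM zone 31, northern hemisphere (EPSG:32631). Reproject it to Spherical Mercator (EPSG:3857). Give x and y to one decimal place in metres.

Unproject from UTM 31N (λ₀ = 3°) → φ = 49.52910033°, λ = 3.01690052°.
Web Mercator (R = 6378137 m): x = 335839.830 m, y = 6365120.205 m.

x 335839.8 m, y 6365120.2 m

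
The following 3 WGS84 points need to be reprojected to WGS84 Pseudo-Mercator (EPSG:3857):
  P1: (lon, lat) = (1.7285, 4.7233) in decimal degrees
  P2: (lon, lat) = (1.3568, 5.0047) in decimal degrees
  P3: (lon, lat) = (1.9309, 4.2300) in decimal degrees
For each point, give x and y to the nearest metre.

Web Mercator: x = R·λ, y = R·ln tan(π/4+φ/2), R = 6378137 m.
P1 (4.7233°, 1.7285°) → (192415.740, 526391.905) m.
P2 (5.0047°, 1.3568°) → (151038.285, 557830.459) m.
P3 (4.2300°, 1.9309°) → (214946.805, 471309.786) m.

P1: x 192416 m, y 526392 m; P2: x 151038 m, y 557830 m; P3: x 214947 m, y 471310 m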